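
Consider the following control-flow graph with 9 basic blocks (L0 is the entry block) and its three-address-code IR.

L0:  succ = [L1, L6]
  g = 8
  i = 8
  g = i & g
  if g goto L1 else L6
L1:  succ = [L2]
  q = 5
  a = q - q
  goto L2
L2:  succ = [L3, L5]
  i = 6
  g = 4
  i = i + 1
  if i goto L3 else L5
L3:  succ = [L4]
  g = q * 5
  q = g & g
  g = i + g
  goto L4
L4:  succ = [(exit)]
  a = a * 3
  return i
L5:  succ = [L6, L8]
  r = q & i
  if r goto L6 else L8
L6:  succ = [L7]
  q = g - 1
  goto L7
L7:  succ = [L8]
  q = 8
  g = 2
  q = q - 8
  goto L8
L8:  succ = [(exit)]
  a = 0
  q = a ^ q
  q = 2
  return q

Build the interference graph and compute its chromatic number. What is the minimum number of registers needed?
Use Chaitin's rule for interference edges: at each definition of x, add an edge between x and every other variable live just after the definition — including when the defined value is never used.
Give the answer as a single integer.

Answer: 4

Derivation:
Per-block:
  L0: def={g,i} ue=∅
  L1: def={a,q} ue=∅
  L2: def={g,i} ue=∅
  L3: def={g,q} ue={i,q}
  L4: def={a} ue={a,i}
  L5: def={r} ue={i,q}
  L6: def={q} ue={g}
  L7: def={g,q} ue=∅
  L8: def={a,q} ue={q}

Backward fixpoint:
  L0: in=∅ out={g}
  L1: in=∅ out={a,q}
  L2: in={a,q} out={a,g,i,q}
  L3: in={a,i,q} out={a,i}
  L4: in={a,i} out=∅
  L5: in={g,i,q} out={g,q}
  L6: in={g} out=∅
  L7: in=∅ out={q}
  L8: in={q} out=∅

Conflict graph:
  a↔{g,i,q}
  g↔{a,i,q,r}
  i↔{a,g,q}
  q↔{a,g,i,r}
  r↔{g,q}

Colouring:
  clique {a,g,i,q} ⇒ need ≥ 4
  assign a→c2 g→c0 i→c3 q→c1 r→c2 — no edge inside a register ⇒ χ ≤ 4
  χ = 4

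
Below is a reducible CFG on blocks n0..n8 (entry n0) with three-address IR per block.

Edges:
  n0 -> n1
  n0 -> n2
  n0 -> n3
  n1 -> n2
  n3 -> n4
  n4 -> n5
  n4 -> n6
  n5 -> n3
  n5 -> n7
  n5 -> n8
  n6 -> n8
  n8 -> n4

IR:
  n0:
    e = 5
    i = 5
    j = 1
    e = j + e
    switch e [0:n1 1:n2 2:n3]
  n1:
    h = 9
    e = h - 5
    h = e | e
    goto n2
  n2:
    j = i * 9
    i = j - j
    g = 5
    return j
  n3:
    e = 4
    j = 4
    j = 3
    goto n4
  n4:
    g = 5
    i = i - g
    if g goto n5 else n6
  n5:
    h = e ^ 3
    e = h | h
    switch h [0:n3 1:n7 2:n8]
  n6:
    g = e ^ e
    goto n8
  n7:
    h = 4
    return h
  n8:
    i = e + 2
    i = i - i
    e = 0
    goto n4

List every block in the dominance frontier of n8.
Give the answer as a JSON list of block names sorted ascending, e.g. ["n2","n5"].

Answer: ["n4"]

Derivation:
idom tree: n1←n0 n2←n0 n3←n0 n4←n3 n5←n4 n6←n4 n7←n5 n8←n4
Dom at joins:
  n2: preds {n0,n1}: {n0} ∩ {n0,n1} = {n0}; idom=n0
  n3: preds {n0,n5}: {n0} ∩ {n0,n3,n4,n5} = {n0}; idom=n0
  n4: preds {n3,n8}: {n0,n3} ∩ {n0,n3,n4,n8} = {n0,n3}; idom=n3
  n8: preds {n5,n6}: {n0,n3,n4,n5} ∩ {n0,n3,n4,n6} = {n0,n3,n4}; idom=n4

Frontier:
  join n2 pred n0: · stop@n0
  join n2 pred n1: n1 stop@n0
  join n3 pred n0: · stop@n0
  join n3 pred n5: n5→n4→n3 stop@n0
  join n4 pred n3: · stop@n3
  join n4 pred n8: n8→n4 stop@n3
  join n8 pred n5: n5 stop@n4
  join n8 pred n6: n6 stop@n4
  n0: DF=∅
  n1: DF={n2}
  n2: DF=∅
  n3: DF={n3}
  n4: DF={n3,n4}
  n5: DF={n3,n8}
  n6: DF={n8}
  n7: DF=∅
  n8: DF={n4}

DF(n8) = ["n4"]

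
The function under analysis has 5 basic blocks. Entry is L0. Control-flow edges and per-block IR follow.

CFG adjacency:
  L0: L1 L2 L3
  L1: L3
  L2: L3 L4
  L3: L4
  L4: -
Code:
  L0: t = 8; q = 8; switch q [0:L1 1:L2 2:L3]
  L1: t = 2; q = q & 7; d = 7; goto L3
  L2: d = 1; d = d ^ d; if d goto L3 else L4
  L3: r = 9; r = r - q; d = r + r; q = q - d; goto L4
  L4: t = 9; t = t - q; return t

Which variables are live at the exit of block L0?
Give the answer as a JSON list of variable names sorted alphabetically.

Answer: ["q"]

Derivation:
def/use:
  L0: def={q,t} ue=∅
  L1: def={d,q,t} ue={q}
  L2: def={d} ue=∅
  L3: def={d,q,r} ue={q}
  L4: def={t} ue={q}

Live sets:
  live L0: ∅→{q}
  live L1: {q}→{q}
  live L2: {q}→{q}
  live L3: {q}→{q}
  live L4: {q}→∅

live-out(L0) = ["q"]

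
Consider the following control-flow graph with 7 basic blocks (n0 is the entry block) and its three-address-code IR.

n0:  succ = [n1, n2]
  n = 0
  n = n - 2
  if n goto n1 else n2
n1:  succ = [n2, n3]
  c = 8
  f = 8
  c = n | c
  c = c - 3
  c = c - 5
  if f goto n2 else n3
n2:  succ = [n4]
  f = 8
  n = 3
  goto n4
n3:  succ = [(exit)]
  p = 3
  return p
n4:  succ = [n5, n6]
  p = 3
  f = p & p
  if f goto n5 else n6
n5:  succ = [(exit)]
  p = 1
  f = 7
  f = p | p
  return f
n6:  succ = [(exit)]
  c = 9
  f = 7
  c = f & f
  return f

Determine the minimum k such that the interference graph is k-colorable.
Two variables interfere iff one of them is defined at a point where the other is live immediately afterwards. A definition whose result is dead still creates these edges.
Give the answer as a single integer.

Per-block:
  n0 def {n} use ∅
  n1 def {c,f} use {n}
  n2 def {f,n} use ∅
  n3 def {p} use ∅
  n4 def {f,p} use ∅
  n5 def {f,p} use ∅
  n6 def {c,f} use ∅

Live sets:
  live n0: ∅→{n}
  live n1: {n}→∅
  live n2: ∅→∅
  live n3: ∅→∅
  live n4: ∅→∅
  live n5: ∅→∅
  live n6: ∅→∅

Interference:
  c↔{f,n}
  f↔{c,n,p}
  n↔{c,f}
  p↔{f}

Chromatic number:
  clique {c,f,n} ⇒ need ≥ 3
  3-colouring: R0={f}  R1={c,p}  R2={n}
  χ = 3

Answer: 3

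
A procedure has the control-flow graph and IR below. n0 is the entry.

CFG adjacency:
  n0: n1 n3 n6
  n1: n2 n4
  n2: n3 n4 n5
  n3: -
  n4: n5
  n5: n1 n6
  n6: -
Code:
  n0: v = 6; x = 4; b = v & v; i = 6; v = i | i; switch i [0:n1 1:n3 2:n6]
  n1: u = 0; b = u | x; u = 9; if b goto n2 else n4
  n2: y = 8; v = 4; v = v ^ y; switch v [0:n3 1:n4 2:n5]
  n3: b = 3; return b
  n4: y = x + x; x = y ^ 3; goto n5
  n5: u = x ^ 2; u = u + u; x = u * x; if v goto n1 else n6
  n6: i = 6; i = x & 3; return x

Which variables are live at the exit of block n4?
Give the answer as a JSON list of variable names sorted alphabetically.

def/use:
  n0: {b,i,v,x} / ∅
  n1: {b,u} / {x}
  n2: {v,y} / ∅
  n3: {b} / ∅
  n4: {x,y} / {x}
  n5: {u,x} / {v,x}
  n6: {i} / {x}

Backward fixpoint:
  n0 li=∅ lo={v,x}
  n1 li={v,x} lo={v,x}
  n2 li={x} lo={v,x}
  n3 li=∅ lo=∅
  n4 li={v,x} lo={v,x}
  n5 li={v,x} lo={v,x}
  n6 li={x} lo=∅

live-out(n4) = ["v", "x"]

Answer: ["v", "x"]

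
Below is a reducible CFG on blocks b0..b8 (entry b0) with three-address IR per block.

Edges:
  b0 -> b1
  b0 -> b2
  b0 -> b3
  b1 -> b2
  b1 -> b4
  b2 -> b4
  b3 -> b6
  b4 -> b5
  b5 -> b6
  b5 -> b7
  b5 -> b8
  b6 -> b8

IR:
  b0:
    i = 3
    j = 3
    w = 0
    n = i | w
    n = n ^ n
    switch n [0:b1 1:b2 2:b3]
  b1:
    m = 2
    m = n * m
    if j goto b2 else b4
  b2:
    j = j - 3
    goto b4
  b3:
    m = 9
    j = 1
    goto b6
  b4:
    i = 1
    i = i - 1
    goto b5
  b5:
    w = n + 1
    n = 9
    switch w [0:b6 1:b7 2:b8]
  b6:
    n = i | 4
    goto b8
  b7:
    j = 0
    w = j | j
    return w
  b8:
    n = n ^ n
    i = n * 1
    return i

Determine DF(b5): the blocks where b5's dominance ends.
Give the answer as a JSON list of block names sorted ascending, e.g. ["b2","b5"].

Answer: ["b6", "b8"]

Analysis:
idom tree: b1←b0 b2←b0 b3←b0 b4←b0 b5←b4 b6←b0 b7←b5 b8←b0
Dom at joins:
  b2: preds {b0,b1}: {b0} ∩ {b0,b1} = {b0}; idom=b0
  b4: preds {b1,b2}: {b0,b1} ∩ {b0,b2} = {b0}; idom=b0
  b6: preds {b3,b5}: {b0,b3} ∩ {b0,b4,b5} = {b0}; idom=b0
  b8: preds {b5,b6}: {b0,b4,b5} ∩ {b0,b6} = {b0}; idom=b0

DF derivation:
  b2←b0: walk · to b0
  b2←b1: walk b1 to b0
  b4←b1: walk b1 to b0
  b4←b2: walk b2 to b0
  b6←b3: walk b3 to b0
  b6←b5: walk b5→b4 to b0
  b8←b5: walk b5→b4 to b0
  b8←b6: walk b6 to b0
  b0: DF=∅
  b1: DF={b2,b4}
  b2: DF={b4}
  b3: DF={b6}
  b4: DF={b6,b8}
  b5: DF={b6,b8}
  b6: DF={b8}
  b7: DF=∅
  b8: DF=∅

DF(b5) = ["b6", "b8"]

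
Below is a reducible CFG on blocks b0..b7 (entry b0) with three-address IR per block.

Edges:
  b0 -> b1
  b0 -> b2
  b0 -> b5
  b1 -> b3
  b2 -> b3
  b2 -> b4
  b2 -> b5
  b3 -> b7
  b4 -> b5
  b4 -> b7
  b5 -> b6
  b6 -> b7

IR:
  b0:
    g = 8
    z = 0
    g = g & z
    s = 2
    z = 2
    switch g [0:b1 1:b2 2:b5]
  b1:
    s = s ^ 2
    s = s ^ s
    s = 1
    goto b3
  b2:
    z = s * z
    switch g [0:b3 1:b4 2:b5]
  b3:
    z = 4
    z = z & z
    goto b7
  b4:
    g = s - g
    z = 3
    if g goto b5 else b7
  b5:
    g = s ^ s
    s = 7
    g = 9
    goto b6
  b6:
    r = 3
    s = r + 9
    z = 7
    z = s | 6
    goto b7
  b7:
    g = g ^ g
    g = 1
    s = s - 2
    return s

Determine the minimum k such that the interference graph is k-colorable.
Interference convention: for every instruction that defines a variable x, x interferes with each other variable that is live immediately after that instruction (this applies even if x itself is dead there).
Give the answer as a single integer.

Answer: 3

Analysis:
def/use:
  b0: {g,s,z} / ∅
  b1: {s} / {s}
  b2: {z} / {g,s,z}
  b3: {z} / ∅
  b4: {g,z} / {g,s}
  b5: {g,s} / {s}
  b6: {r,s,z} / ∅
  b7: {g,s} / {g,s}

Backward fixpoint:
  live b0: ∅→{g,s,z}
  live b1: {g,s}→{g,s}
  live b2: {g,s,z}→{g,s}
  live b3: {g,s}→{g,s}
  live b4: {g,s}→{g,s}
  live b5: {s}→{g}
  live b6: {g}→{g,s}
  live b7: {g,s}→∅

Interfere edges:
  g — {r,s,z}
  r — {g}
  s — {g,z}
  z — {g,s}

Chromatic number:
  {g,s,z} pairwise interfere (3-clique) ⇒ χ ≥ 3
  assign g→c0 r→c1 s→c1 z→c2 — no edge inside a register ⇒ χ ≤ 3
  χ = 3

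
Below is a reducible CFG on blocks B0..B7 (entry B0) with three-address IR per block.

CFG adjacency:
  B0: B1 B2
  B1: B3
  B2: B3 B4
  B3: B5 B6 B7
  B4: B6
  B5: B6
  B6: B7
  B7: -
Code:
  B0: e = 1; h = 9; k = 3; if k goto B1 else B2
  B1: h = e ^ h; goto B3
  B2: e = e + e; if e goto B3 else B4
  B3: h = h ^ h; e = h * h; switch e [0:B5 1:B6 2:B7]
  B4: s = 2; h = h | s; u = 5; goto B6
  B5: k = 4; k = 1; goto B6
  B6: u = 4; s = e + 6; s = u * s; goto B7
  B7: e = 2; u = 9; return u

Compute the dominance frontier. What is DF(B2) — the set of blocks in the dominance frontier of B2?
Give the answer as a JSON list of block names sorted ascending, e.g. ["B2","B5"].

idom tree: B1←B0 B2←B0 B3←B0 B4←B2 B5←B3 B6←B0 B7←B0
Dom at joins:
  B3: preds {B1,B2}: {B0,B1} ∩ {B0,B2} = {B0}; idom=B0
  B6: preds {B3,B4,B5}: {B0,B3} ∩ {B0,B2,B4} ∩ {B0,B3,B5} = {B0}; idom=B0
  B7: preds {B3,B6}: {B0,B3} ∩ {B0,B6} = {B0}; idom=B0

DF derivation:
  join B3 pred B1: B1 stop@B0
  join B3 pred B2: B2 stop@B0
  join B6 pred B3: B3 stop@B0
  join B6 pred B4: B4→B2 stop@B0
  join B6 pred B5: B5→B3 stop@B0
  join B7 pred B3: B3 stop@B0
  join B7 pred B6: B6 stop@B0
  B0: DF=∅
  B1: DF={B3}
  B2: DF={B3,B6}
  B3: DF={B6,B7}
  B4: DF={B6}
  B5: DF={B6}
  B6: DF={B7}
  B7: DF=∅

DF(B2) = ["B3", "B6"]

Answer: ["B3", "B6"]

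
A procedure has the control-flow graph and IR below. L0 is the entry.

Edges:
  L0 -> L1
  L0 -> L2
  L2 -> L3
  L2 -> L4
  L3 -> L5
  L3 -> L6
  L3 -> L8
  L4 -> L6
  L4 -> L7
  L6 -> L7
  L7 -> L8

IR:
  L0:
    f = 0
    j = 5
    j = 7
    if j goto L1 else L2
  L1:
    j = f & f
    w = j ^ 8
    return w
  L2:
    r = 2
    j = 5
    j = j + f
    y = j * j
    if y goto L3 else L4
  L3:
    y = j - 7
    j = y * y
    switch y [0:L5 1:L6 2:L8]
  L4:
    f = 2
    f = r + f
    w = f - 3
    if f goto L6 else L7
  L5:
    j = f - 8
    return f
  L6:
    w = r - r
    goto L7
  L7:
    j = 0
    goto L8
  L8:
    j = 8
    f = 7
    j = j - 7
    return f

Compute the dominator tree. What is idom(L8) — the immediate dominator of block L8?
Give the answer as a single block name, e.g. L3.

idom tree: L1←L0 L2←L0 L3←L2 L4←L2 L5←L3 L6←L2 L7←L2 L8←L2
Dom at joins:
  L6: preds {L3,L4}: {L0,L2,L3} ∩ {L0,L2,L4} = {L0,L2}; idom=L2
  L7: preds {L4,L6}: {L0,L2,L4} ∩ {L0,L2,L6} = {L0,L2}; idom=L2
  L8: preds {L3,L7}: {L0,L2,L3} ∩ {L0,L2,L7} = {L0,L2}; idom=L2

idom(L8) = L2

Answer: L2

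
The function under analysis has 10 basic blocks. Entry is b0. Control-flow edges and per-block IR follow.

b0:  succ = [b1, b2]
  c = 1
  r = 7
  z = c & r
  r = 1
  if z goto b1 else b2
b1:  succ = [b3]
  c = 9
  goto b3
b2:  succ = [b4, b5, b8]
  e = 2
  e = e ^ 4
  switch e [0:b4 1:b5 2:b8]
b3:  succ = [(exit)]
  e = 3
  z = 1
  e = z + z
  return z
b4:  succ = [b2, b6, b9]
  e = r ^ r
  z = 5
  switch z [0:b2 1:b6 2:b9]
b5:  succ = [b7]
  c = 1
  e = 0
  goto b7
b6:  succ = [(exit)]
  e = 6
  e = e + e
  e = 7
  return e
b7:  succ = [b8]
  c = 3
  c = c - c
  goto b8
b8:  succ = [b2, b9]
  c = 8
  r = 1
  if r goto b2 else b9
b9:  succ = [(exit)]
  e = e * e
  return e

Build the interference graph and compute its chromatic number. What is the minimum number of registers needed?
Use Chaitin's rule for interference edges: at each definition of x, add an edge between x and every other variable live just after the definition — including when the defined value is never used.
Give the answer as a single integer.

Answer: 3

Analysis:
Block summaries:
  b0 def {c,r,z} use ∅
  b1 def {c} use ∅
  b2 def {e} use ∅
  b3 def {e,z} use ∅
  b4 def {e,z} use {r}
  b5 def {c,e} use ∅
  b6 def {e} use ∅
  b7 def {c} use ∅
  b8 def {c,r} use ∅
  b9 def {e} use {e}

Live sets:
  live b0: ∅→{r}
  live b1: ∅→∅
  live b2: {r}→{e,r}
  live b3: ∅→∅
  live b4: {r}→{e,r}
  live b5: ∅→{e}
  live b6: ∅→∅
  live b7: {e}→{e}
  live b8: {e}→{e,r}
  live b9: {e}→∅

Conflict graph:
  c: {e,r}
  e: {c,r,z}
  r: {c,e,z}
  z: {e,r}

Chromatic number:
  lower bound: {c,e,r} mutually conflict ⇒ χ ≥ 3
  3-colouring: R0={e}  R1={r}  R2={c,z}
  χ = 3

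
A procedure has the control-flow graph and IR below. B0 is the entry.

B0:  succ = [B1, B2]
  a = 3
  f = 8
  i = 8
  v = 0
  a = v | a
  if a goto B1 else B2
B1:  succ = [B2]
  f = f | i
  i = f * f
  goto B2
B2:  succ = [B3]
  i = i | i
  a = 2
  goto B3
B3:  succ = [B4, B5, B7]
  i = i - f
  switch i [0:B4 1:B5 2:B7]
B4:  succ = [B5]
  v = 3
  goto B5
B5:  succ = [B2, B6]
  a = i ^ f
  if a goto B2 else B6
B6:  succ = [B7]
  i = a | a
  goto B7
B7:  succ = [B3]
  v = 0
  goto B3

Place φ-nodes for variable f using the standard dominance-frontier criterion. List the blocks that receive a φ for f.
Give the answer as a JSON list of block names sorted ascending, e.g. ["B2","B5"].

Answer: ["B2"]

Working:
idom tree: B1←B0 B2←B0 B3←B2 B4←B3 B5←B3 B6←B5 B7←B3
Join-block Dom:
  B2: preds {B0,B1,B5}: {B0} ∩ {B0,B1} ∩ {B0,B2,B3,B5} = {B0}; idom=B0
  B3: preds {B2,B7}: {B0,B2} ∩ {B0,B2,B3,B7} = {B0,B2}; idom=B2
  B5: preds {B3,B4}: {B0,B2,B3} ∩ {B0,B2,B3,B4} = {B0,B2,B3}; idom=B3
  B7: preds {B3,B6}: {B0,B2,B3} ∩ {B0,B2,B3,B5,B6} = {B0,B2,B3}; idom=B3

DF walk-up:
  B2←B0: walk · to B0
  B2←B1: walk B1 to B0
  B2←B5: walk B5→B3→B2 to B0
  B3←B2: walk · to B2
  B3←B7: walk B7→B3 to B2
  B5←B3: walk · to B3
  B5←B4: walk B4 to B3
  B7←B3: walk · to B3
  B7←B6: walk B6→B5 to B3
  B0 → ∅
  B1 → {B2}
  B2 → {B2}
  B3 → {B2,B3}
  B4 → {B5}
  B5 → {B2,B7}
  B6 → {B7}
  B7 → {B3}

φ for f: defs {B0,B1}
  DF⁺ = {B2}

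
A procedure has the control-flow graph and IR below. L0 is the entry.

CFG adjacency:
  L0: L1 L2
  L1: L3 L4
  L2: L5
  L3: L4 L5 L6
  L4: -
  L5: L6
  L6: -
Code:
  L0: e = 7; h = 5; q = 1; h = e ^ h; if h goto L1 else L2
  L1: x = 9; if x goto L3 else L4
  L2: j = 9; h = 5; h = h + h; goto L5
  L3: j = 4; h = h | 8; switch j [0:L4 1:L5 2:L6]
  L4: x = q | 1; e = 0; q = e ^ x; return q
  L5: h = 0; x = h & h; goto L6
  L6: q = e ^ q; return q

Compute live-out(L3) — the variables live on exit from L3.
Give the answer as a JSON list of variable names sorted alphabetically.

def/use:
  L0: {e,h,q} / ∅
  L1: {x} / ∅
  L2: {h,j} / ∅
  L3: {h,j} / {h}
  L4: {e,q,x} / {q}
  L5: {h,x} / ∅
  L6: {q} / {e,q}

Backward fixpoint:
  L0 li=∅ lo={e,h,q}
  L1 li={e,h,q} lo={e,h,q}
  L2 li={e,q} lo={e,q}
  L3 li={e,h,q} lo={e,q}
  L4 li={q} lo=∅
  L5 li={e,q} lo={e,q}
  L6 li={e,q} lo=∅

live-out(L3) = ["e", "q"]

Answer: ["e", "q"]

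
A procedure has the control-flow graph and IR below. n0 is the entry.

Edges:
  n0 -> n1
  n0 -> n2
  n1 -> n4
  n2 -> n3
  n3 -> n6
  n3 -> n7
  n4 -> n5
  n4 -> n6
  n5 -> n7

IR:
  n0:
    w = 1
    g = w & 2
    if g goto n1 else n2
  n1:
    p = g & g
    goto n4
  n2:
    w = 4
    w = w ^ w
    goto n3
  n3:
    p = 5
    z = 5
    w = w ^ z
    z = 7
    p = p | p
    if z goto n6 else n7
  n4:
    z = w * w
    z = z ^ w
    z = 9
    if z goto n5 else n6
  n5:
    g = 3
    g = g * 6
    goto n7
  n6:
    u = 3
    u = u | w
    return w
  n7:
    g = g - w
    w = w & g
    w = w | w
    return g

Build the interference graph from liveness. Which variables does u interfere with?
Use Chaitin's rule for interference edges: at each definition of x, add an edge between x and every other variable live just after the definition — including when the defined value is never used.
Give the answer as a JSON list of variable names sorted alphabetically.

Answer: ["w"]

Working:
Per-block:
  n0: {g,w} / ∅
  n1: {p} / {g}
  n2: {w} / ∅
  n3: {p,w,z} / {w}
  n4: {z} / {w}
  n5: {g} / ∅
  n6: {u} / {w}
  n7: {g,w} / {g,w}

Liveness:
  n0 li=∅ lo={g,w}
  n1 li={g,w} lo={w}
  n2 li={g} lo={g,w}
  n3 li={g,w} lo={g,w}
  n4 li={w} lo={w}
  n5 li={w} lo={g,w}
  n6 li={w} lo=∅
  n7 li={g,w} lo=∅

Conflict graph:
  g — {p,w,z}
  p — {g,w,z}
  u — {w}
  w — {g,p,u,z}
  z — {g,p,w}

N(u) = ["w"]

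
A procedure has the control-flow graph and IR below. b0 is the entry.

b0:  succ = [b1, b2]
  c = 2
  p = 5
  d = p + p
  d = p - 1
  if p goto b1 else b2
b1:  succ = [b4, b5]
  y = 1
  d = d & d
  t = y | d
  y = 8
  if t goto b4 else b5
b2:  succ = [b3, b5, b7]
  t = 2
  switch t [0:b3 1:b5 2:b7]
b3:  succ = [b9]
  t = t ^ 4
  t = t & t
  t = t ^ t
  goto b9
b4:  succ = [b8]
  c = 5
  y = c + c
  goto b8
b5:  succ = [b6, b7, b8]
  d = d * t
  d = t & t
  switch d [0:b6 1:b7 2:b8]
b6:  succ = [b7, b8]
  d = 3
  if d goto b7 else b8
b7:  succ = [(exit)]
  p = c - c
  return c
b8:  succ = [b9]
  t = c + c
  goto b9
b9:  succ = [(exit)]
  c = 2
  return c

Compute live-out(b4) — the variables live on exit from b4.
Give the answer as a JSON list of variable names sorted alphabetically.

Answer: ["c"]

Working:
Per-block:
  b0: {c,d,p} / ∅
  b1: {d,t,y} / {d}
  b2: {t} / ∅
  b3: {t} / {t}
  b4: {c,y} / ∅
  b5: {d} / {d,t}
  b6: {d} / ∅
  b7: {p} / {c}
  b8: {t} / {c}
  b9: {c} / ∅

Live sets:
  b0: in=∅ out={c,d}
  b1: in={c,d} out={c,d,t}
  b2: in={c,d} out={c,d,t}
  b3: in={t} out=∅
  b4: in=∅ out={c}
  b5: in={c,d,t} out={c}
  b6: in={c} out={c}
  b7: in={c} out=∅
  b8: in={c} out=∅
  b9: in=∅ out=∅

live-out(b4) = ["c"]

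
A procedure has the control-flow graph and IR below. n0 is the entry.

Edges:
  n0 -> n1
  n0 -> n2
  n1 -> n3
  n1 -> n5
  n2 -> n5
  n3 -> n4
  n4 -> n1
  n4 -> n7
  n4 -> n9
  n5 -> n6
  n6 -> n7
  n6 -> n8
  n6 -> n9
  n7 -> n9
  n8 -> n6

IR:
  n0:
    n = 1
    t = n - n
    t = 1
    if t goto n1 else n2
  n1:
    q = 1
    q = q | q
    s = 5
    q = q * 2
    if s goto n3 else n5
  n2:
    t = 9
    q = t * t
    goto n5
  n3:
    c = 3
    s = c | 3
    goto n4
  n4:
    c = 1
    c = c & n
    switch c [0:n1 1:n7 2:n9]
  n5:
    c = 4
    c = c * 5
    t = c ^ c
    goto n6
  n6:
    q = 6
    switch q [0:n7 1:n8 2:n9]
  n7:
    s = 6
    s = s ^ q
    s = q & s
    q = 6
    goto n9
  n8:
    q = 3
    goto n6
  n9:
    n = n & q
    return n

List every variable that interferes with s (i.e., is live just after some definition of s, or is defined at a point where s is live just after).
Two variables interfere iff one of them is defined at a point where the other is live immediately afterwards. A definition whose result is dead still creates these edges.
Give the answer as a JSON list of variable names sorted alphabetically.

Answer: ["n", "q"]

Working:
Block summaries:
  n0: {n,t} / ∅
  n1: {q,s} / ∅
  n2: {q,t} / ∅
  n3: {c,s} / ∅
  n4: {c} / {n}
  n5: {c,t} / ∅
  n6: {q} / ∅
  n7: {q,s} / {q}
  n8: {q} / ∅
  n9: {n} / {n,q}

Backward fixpoint:
  live n0: ∅→{n}
  live n1: {n}→{n,q}
  live n2: {n}→{n}
  live n3: {n,q}→{n,q}
  live n4: {n,q}→{n,q}
  live n5: {n}→{n}
  live n6: {n}→{n,q}
  live n7: {n,q}→{n,q}
  live n8: {n}→{n}
  live n9: {n,q}→∅

Interference:
  c↔{n,q}
  n↔{c,q,s,t}
  q↔{c,n,s}
  s↔{n,q}
  t↔{n}

N(s) = ["n", "q"]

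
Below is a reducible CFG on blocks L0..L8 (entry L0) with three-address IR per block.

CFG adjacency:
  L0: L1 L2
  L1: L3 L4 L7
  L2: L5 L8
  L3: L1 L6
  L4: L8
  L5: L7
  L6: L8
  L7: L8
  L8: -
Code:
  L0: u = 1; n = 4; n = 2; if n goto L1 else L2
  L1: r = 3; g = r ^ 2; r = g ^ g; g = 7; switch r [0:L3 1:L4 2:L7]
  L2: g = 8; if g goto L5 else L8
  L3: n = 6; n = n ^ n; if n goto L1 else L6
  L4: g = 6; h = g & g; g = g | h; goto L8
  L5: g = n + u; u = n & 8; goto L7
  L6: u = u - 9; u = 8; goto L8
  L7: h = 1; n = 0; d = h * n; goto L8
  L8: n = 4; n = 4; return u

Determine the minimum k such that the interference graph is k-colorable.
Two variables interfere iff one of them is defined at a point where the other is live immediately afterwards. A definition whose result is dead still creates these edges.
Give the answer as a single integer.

Block summaries:
  L0 def {n,u} use ∅
  L1 def {g,r} use ∅
  L2 def {g} use ∅
  L3 def {n} use ∅
  L4 def {g,h} use ∅
  L5 def {g,u} use {n,u}
  L6 def {u} use {u}
  L7 def {d,h,n} use ∅
  L8 def {n} use {u}

Backward fixpoint:
  L0: in=∅ out={n,u}
  L1: in={u} out={u}
  L2: in={n,u} out={n,u}
  L3: in={u} out={u}
  L4: in={u} out={u}
  L5: in={n,u} out={u}
  L6: in={u} out={u}
  L7: in={u} out={u}
  L8: in={u} out=∅

Interference:
  d: {u}
  g: {h,n,r,u}
  h: {g,n,u}
  n: {g,h,u}
  r: {g,u}
  u: {d,g,h,n,r}

Chromatic number:
  lower bound: {g,h,n,u} mutually conflict ⇒ χ ≥ 4
  assign d→c1 g→c1 h→c2 n→c3 r→c2 u→c0 — no edge inside a register ⇒ χ ≤ 4
  χ = 4

Answer: 4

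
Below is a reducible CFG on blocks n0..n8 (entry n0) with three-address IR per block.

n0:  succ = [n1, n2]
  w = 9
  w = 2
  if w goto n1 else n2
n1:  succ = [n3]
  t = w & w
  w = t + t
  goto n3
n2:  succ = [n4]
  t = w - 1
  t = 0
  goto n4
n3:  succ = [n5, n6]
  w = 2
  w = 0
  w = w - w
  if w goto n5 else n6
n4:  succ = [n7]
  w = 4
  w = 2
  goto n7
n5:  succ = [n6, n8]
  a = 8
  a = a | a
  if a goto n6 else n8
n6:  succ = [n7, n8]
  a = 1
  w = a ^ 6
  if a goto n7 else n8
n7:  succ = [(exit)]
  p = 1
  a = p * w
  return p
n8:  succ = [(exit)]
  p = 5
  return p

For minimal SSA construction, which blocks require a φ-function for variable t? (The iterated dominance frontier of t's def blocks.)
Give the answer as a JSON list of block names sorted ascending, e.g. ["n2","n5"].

idom tree: n1←n0 n2←n0 n3←n1 n4←n2 n5←n3 n6←n3 n7←n0 n8←n3
Join-block Dom:
  n6: preds {n3,n5}: {n0,n1,n3} ∩ {n0,n1,n3,n5} = {n0,n1,n3}; idom=n3
  n7: preds {n4,n6}: {n0,n2,n4} ∩ {n0,n1,n3,n6} = {n0}; idom=n0
  n8: preds {n5,n6}: {n0,n1,n3,n5} ∩ {n0,n1,n3,n6} = {n0,n1,n3}; idom=n3

DF walk-up:
  n6←n3: walk · to n3
  n6←n5: walk n5 to n3
  n7←n4: walk n4→n2 to n0
  n7←n6: walk n6→n3→n1 to n0
  n8←n5: walk n5 to n3
  n8←n6: walk n6 to n3
  DF(n0)=∅
  DF(n1)={n7}
  DF(n2)={n7}
  DF(n3)={n7}
  DF(n4)={n7}
  DF(n5)={n6,n8}
  DF(n6)={n7,n8}
  DF(n7)=∅
  DF(n8)=∅

φ for t: defs {n1,n2}
  DF⁺ = {n7}

Answer: ["n7"]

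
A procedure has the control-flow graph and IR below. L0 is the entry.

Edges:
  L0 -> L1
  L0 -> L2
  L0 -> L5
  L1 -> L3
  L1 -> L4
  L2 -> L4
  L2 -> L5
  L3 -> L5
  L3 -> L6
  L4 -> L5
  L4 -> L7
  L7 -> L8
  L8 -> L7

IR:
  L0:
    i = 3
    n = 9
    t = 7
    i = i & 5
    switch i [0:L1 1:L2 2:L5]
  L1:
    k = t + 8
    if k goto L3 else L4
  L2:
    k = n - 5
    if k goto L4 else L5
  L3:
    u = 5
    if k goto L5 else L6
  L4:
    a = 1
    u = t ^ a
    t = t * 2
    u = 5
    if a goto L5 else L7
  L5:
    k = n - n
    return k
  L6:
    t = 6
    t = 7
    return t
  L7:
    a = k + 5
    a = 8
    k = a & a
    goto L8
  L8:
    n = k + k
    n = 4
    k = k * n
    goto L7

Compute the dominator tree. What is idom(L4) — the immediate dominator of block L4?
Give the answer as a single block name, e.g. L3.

idom tree: L1←L0 L2←L0 L3←L1 L4←L0 L5←L0 L6←L3 L7←L4 L8←L7
Dom at joins:
  L4: preds {L1,L2}: {L0,L1} ∩ {L0,L2} = {L0}; idom=L0
  L5: preds {L0,L2,L3,L4}: {L0} ∩ {L0,L2} ∩ {L0,L1,L3} ∩ {L0,L4} = {L0}; idom=L0
  L7: preds {L4,L8}: {L0,L4} ∩ {L0,L4,L7,L8} = {L0,L4}; idom=L4

idom(L4) = L0

Answer: L0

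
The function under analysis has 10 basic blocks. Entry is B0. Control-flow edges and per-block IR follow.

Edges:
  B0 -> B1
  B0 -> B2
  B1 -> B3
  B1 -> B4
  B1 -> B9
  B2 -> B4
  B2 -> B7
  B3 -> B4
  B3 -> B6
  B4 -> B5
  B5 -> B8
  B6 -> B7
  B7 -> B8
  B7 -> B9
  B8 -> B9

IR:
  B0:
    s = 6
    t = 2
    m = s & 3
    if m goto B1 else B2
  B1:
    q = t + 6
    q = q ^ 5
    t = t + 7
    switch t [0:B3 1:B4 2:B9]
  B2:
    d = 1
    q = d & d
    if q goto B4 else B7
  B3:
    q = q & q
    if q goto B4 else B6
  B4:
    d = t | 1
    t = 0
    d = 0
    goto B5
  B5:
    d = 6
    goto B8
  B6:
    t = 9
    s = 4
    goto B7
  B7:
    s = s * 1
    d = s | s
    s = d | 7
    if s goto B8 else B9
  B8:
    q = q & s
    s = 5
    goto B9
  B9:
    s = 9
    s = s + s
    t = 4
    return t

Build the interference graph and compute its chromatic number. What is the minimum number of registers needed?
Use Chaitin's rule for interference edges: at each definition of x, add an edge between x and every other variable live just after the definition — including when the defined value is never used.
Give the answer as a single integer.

Answer: 4

Derivation:
Per-block:
  B0: {m,s,t} / ∅
  B1: {q,t} / {t}
  B2: {d,q} / ∅
  B3: {q} / {q}
  B4: {d,t} / {t}
  B5: {d} / ∅
  B6: {s,t} / ∅
  B7: {d,s} / {s}
  B8: {q,s} / {q,s}
  B9: {s,t} / ∅

Backward fixpoint:
  B0 li=∅ lo={s,t}
  B1 li={s,t} lo={q,s,t}
  B2 li={s,t} lo={q,s,t}
  B3 li={q,s,t} lo={q,s,t}
  B4 li={q,s,t} lo={q,s}
  B5 li={q,s} lo={q,s}
  B6 li={q} lo={q,s}
  B7 li={q,s} lo={q,s}
  B8 li={q,s} lo=∅
  B9 li=∅ lo=∅

Interference:
  d↔{q,s,t}
  m↔{s,t}
  q↔{d,s,t}
  s↔{d,m,q,t}
  t↔{d,m,q,s}

Registers:
  clique {d,q,s,t} ⇒ need ≥ 4
  4-colouring: c0={s}  c1={t}  c2={d,m}  c3={q}
  χ = 4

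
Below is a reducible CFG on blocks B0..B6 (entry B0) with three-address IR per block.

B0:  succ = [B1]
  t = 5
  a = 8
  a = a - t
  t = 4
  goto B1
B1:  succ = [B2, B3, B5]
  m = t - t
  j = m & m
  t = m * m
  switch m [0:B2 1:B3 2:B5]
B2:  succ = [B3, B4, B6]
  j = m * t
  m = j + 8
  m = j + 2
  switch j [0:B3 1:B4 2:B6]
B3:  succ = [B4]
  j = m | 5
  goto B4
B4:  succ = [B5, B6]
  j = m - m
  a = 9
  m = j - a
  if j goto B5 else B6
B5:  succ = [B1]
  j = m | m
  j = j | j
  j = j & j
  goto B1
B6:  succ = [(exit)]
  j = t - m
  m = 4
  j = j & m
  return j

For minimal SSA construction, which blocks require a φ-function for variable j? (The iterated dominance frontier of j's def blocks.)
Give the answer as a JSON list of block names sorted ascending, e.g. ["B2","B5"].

Answer: ["B1", "B3", "B4", "B5", "B6"]

Derivation:
idom tree: B1←B0 B2←B1 B3←B1 B4←B1 B5←B1 B6←B1
Dom∩ at merges:
  B1: preds {B0,B5}: {B0} ∩ {B0,B1,B5} = {B0}; idom=B0
  B3: preds {B1,B2}: {B0,B1} ∩ {B0,B1,B2} = {B0,B1}; idom=B1
  B4: preds {B2,B3}: {B0,B1,B2} ∩ {B0,B1,B3} = {B0,B1}; idom=B1
  B5: preds {B1,B4}: {B0,B1} ∩ {B0,B1,B4} = {B0,B1}; idom=B1
  B6: preds {B2,B4}: {B0,B1,B2} ∩ {B0,B1,B4} = {B0,B1}; idom=B1

Frontier:
  B1←B0: walk · to B0
  B1←B5: walk B5→B1 to B0
  B3←B1: walk · to B1
  B3←B2: walk B2 to B1
  B4←B2: walk B2 to B1
  B4←B3: walk B3 to B1
  B5←B1: walk · to B1
  B5←B4: walk B4 to B1
  B6←B2: walk B2 to B1
  B6←B4: walk B4 to B1
  DF(B0)=∅
  DF(B1)={B1}
  DF(B2)={B3,B4,B6}
  DF(B3)={B4}
  DF(B4)={B5,B6}
  DF(B5)={B1}
  DF(B6)=∅

φ for j: defs {B1,B2,B3,B4,B5,B6}
  DF⁺ = {B1,B3,B4,B5,B6}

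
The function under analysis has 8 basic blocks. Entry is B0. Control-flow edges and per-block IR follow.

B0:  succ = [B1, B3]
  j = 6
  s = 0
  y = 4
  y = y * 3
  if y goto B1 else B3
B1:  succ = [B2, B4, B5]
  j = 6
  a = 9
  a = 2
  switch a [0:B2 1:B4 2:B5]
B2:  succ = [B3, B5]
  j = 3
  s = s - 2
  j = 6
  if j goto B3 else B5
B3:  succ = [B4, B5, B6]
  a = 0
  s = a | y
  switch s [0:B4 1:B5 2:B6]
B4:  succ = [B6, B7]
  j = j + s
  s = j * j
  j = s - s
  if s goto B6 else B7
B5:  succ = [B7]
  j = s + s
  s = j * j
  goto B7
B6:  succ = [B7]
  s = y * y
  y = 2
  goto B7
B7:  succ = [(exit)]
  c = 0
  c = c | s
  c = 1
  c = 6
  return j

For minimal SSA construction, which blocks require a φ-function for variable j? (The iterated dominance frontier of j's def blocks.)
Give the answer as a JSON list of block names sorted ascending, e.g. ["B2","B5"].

idom tree: B1←B0 B2←B1 B3←B0 B4←B0 B5←B0 B6←B0 B7←B0
Dom at joins:
  B3: preds {B0,B2}: {B0} ∩ {B0,B1,B2} = {B0}; idom=B0
  B4: preds {B1,B3}: {B0,B1} ∩ {B0,B3} = {B0}; idom=B0
  B5: preds {B1,B2,B3}: {B0,B1} ∩ {B0,B1,B2} ∩ {B0,B3} = {B0}; idom=B0
  B6: preds {B3,B4}: {B0,B3} ∩ {B0,B4} = {B0}; idom=B0
  B7: preds {B4,B5,B6}: {B0,B4} ∩ {B0,B5} ∩ {B0,B6} = {B0}; idom=B0

DF derivation:
  join B3 pred B0: · stop@B0
  join B3 pred B2: B2→B1 stop@B0
  join B4 pred B1: B1 stop@B0
  join B4 pred B3: B3 stop@B0
  join B5 pred B1: B1 stop@B0
  join B5 pred B2: B2→B1 stop@B0
  join B5 pred B3: B3 stop@B0
  join B6 pred B3: B3 stop@B0
  join B6 pred B4: B4 stop@B0
  join B7 pred B4: B4 stop@B0
  join B7 pred B5: B5 stop@B0
  join B7 pred B6: B6 stop@B0
  B0 → ∅
  B1 → {B3,B4,B5}
  B2 → {B3,B5}
  B3 → {B4,B5,B6}
  B4 → {B6,B7}
  B5 → {B7}
  B6 → {B7}
  B7 → ∅

φ for j: defs {B0,B1,B2,B4,B5}
  DF⁺ = {B3,B4,B5,B6,B7}

Answer: ["B3", "B4", "B5", "B6", "B7"]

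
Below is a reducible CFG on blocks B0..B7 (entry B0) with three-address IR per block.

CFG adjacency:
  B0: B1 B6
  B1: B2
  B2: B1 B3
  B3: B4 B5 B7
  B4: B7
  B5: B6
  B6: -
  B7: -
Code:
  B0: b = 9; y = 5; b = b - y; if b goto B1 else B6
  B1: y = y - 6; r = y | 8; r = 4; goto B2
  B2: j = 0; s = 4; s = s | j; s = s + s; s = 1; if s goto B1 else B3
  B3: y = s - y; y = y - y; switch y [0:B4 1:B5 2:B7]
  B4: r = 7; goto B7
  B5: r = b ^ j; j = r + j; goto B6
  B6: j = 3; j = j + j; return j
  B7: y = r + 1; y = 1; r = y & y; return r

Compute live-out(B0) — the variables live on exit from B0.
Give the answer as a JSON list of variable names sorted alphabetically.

Per-block:
  B0 def {b,y} use ∅
  B1 def {r,y} use {y}
  B2 def {j,s} use ∅
  B3 def {y} use {s,y}
  B4 def {r} use ∅
  B5 def {j,r} use {b,j}
  B6 def {j} use ∅
  B7 def {r,y} use {r}

Liveness:
  live B0: ∅→{b,y}
  live B1: {b,y}→{b,r,y}
  live B2: {b,r,y}→{b,j,r,s,y}
  live B3: {b,j,r,s,y}→{b,j,r}
  live B4: ∅→{r}
  live B5: {b,j}→∅
  live B6: ∅→∅
  live B7: {r}→∅

live-out(B0) = ["b", "y"]

Answer: ["b", "y"]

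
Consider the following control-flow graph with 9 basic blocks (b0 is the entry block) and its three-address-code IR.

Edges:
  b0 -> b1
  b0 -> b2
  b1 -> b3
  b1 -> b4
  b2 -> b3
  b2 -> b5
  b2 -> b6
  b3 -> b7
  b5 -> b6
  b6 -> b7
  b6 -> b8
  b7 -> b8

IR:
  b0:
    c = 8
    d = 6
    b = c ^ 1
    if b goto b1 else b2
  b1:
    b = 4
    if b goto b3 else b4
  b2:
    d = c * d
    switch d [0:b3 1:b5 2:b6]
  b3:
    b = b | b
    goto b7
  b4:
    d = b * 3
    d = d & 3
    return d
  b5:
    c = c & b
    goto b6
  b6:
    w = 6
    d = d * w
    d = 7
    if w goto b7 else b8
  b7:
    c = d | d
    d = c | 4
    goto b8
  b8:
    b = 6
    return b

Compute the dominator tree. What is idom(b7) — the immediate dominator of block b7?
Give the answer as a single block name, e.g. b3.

Answer: b0

Analysis:
idom tree: b1←b0 b2←b0 b3←b0 b4←b1 b5←b2 b6←b2 b7←b0 b8←b0
Dom∩ at merges:
  b3: preds {b1,b2}: {b0,b1} ∩ {b0,b2} = {b0}; idom=b0
  b6: preds {b2,b5}: {b0,b2} ∩ {b0,b2,b5} = {b0,b2}; idom=b2
  b7: preds {b3,b6}: {b0,b3} ∩ {b0,b2,b6} = {b0}; idom=b0
  b8: preds {b6,b7}: {b0,b2,b6} ∩ {b0,b7} = {b0}; idom=b0

idom(b7) = b0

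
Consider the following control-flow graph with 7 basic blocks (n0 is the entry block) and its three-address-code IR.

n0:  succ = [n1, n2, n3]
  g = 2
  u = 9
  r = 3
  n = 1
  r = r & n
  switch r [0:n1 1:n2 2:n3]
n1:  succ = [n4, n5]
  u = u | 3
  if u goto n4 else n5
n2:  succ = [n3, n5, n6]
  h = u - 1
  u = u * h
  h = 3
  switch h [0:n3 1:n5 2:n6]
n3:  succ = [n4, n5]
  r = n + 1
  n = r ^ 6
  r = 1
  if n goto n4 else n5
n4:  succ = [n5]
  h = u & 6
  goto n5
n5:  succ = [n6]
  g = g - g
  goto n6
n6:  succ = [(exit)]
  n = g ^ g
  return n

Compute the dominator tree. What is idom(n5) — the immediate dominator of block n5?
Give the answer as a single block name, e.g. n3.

idom tree: n1←n0 n2←n0 n3←n0 n4←n0 n5←n0 n6←n0
Dom at joins:
  n3: preds {n0,n2}: {n0} ∩ {n0,n2} = {n0}; idom=n0
  n4: preds {n1,n3}: {n0,n1} ∩ {n0,n3} = {n0}; idom=n0
  n5: preds {n1,n2,n3,n4}: {n0,n1} ∩ {n0,n2} ∩ {n0,n3} ∩ {n0,n4} = {n0}; idom=n0
  n6: preds {n2,n5}: {n0,n2} ∩ {n0,n5} = {n0}; idom=n0

idom(n5) = n0

Answer: n0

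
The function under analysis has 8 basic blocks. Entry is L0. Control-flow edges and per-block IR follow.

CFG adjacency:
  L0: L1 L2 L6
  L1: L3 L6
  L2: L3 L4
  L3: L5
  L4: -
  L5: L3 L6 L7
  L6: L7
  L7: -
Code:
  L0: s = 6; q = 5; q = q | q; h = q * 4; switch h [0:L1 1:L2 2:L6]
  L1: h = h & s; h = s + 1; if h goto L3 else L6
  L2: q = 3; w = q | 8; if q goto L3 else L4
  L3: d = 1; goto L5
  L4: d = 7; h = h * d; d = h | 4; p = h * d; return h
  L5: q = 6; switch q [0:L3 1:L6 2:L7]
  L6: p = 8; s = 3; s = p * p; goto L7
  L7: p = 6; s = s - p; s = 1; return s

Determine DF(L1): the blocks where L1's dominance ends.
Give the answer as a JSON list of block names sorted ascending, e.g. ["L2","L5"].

Answer: ["L3", "L6"]

Derivation:
idom tree: L1←L0 L2←L0 L3←L0 L4←L2 L5←L3 L6←L0 L7←L0
Dom at joins:
  L3: preds {L1,L2,L5}: {L0,L1} ∩ {L0,L2} ∩ {L0,L3,L5} = {L0}; idom=L0
  L6: preds {L0,L1,L5}: {L0} ∩ {L0,L1} ∩ {L0,L3,L5} = {L0}; idom=L0
  L7: preds {L5,L6}: {L0,L3,L5} ∩ {L0,L6} = {L0}; idom=L0

DF derivation:
  join L3 pred L1: L1 stop@L0
  join L3 pred L2: L2 stop@L0
  join L3 pred L5: L5→L3 stop@L0
  join L6 pred L0: · stop@L0
  join L6 pred L1: L1 stop@L0
  join L6 pred L5: L5→L3 stop@L0
  join L7 pred L5: L5→L3 stop@L0
  join L7 pred L6: L6 stop@L0
  DF(L0)=∅
  DF(L1)={L3,L6}
  DF(L2)={L3}
  DF(L3)={L3,L6,L7}
  DF(L4)=∅
  DF(L5)={L3,L6,L7}
  DF(L6)={L7}
  DF(L7)=∅

DF(L1) = ["L3", "L6"]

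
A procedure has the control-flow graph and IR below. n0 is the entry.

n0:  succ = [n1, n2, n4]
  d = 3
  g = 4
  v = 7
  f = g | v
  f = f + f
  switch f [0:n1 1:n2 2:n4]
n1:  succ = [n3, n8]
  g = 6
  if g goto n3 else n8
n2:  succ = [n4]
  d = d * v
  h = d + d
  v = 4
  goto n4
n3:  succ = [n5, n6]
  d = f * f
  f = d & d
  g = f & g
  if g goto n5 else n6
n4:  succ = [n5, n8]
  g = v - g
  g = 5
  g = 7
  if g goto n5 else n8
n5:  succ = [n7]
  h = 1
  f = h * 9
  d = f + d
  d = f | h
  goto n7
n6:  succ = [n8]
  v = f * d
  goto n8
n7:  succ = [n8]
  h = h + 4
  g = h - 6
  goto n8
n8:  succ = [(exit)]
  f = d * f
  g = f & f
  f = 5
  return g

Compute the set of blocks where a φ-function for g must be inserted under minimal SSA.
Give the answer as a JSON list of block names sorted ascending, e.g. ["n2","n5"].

Answer: ["n5", "n8"]

Derivation:
idom tree: n1←n0 n2←n0 n3←n1 n4←n0 n5←n0 n6←n3 n7←n5 n8←n0
Dom∩ at merges:
  n4: preds {n0,n2}: {n0} ∩ {n0,n2} = {n0}; idom=n0
  n5: preds {n3,n4}: {n0,n1,n3} ∩ {n0,n4} = {n0}; idom=n0
  n8: preds {n1,n4,n6,n7}: {n0,n1} ∩ {n0,n4} ∩ {n0,n1,n3,n6} ∩ {n0,n5,n7} = {n0}; idom=n0

Frontier:
  join n4 pred n0: · stop@n0
  join n4 pred n2: n2 stop@n0
  join n5 pred n3: n3→n1 stop@n0
  join n5 pred n4: n4 stop@n0
  join n8 pred n1: n1 stop@n0
  join n8 pred n4: n4 stop@n0
  join n8 pred n6: n6→n3→n1 stop@n0
  join n8 pred n7: n7→n5 stop@n0
  DF(n0)=∅
  DF(n1)={n5,n8}
  DF(n2)={n4}
  DF(n3)={n5,n8}
  DF(n4)={n5,n8}
  DF(n5)={n8}
  DF(n6)={n8}
  DF(n7)={n8}
  DF(n8)=∅

φ for g: defs {n0,n1,n3,n4,n7,n8}
  DF⁺ = {n5,n8}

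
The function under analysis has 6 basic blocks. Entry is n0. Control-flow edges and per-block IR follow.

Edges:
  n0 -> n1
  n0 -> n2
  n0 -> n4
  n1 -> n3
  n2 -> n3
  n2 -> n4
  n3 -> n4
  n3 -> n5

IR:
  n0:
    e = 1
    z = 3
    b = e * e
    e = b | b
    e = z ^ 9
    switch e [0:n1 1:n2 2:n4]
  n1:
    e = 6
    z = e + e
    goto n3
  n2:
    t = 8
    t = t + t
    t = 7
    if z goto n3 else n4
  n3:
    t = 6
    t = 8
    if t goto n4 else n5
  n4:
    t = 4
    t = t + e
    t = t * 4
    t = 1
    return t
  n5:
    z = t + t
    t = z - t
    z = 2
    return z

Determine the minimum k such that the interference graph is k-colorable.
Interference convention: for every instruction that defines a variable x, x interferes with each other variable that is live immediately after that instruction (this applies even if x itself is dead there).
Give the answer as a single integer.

Block summaries:
  n0: def={b,e,z} ue=∅
  n1: def={e,z} ue=∅
  n2: def={t} ue={z}
  n3: def={t} ue=∅
  n4: def={t} ue={e}
  n5: def={t,z} ue={t}

Liveness:
  live n0: ∅→{e,z}
  live n1: ∅→{e}
  live n2: {e,z}→{e}
  live n3: {e}→{e,t}
  live n4: {e}→∅
  live n5: {t}→∅

Conflict graph:
  b↔{z}
  e↔{t,z}
  t↔{e,z}
  z↔{b,e,t}

Colouring:
  lower bound: {e,t,z} mutually conflict ⇒ χ ≥ 3
  3-colouring: c0={z}  c1={b,e}  c2={t}
  χ = 3

Answer: 3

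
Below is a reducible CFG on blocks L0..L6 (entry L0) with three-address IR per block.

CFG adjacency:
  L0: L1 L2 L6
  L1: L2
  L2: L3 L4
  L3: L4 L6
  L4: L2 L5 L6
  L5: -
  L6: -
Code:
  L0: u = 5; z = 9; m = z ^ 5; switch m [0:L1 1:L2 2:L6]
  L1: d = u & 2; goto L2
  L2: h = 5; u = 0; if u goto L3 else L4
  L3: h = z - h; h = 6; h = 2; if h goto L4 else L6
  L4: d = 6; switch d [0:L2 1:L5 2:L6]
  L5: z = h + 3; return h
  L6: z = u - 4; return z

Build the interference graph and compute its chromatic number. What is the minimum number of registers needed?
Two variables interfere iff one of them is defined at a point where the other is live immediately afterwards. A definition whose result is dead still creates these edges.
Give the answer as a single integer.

Per-block:
  L0 def {m,u,z} use ∅
  L1 def {d} use {u}
  L2 def {h,u} use ∅
  L3 def {h} use {h,z}
  L4 def {d} use ∅
  L5 def {z} use {h}
  L6 def {z} use {u}

Backward fixpoint:
  L0: in=∅ out={u,z}
  L1: in={u,z} out={z}
  L2: in={z} out={h,u,z}
  L3: in={h,u,z} out={h,u,z}
  L4: in={h,u,z} out={h,u,z}
  L5: in={h} out=∅
  L6: in={u} out=∅

Conflict graph:
  d — {h,u,z}
  h — {d,u,z}
  m — {u,z}
  u — {d,h,m,z}
  z — {d,h,m,u}

Colouring:
  lower bound: {d,h,u,z} mutually conflict ⇒ χ ≥ 4
  4-colouring: r0={u}  r1={z}  r2={d,m}  r3={h}
  χ = 4

Answer: 4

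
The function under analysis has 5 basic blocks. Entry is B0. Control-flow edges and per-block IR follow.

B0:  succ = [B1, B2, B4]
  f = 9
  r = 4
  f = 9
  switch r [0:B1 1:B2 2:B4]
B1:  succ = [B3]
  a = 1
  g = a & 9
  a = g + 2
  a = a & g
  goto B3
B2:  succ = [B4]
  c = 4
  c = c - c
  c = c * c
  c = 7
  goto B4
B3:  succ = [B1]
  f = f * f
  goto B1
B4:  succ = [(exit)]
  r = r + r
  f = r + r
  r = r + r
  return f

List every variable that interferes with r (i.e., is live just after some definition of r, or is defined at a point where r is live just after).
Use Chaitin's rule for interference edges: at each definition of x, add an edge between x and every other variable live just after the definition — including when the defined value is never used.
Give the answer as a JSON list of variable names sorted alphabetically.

Answer: ["c", "f"]

Derivation:
def/use:
  B0: {f,r} / ∅
  B1: {a,g} / ∅
  B2: {c} / ∅
  B3: {f} / {f}
  B4: {f,r} / {r}

Backward fixpoint:
  live B0: ∅→{f,r}
  live B1: {f}→{f}
  live B2: {r}→{r}
  live B3: {f}→{f}
  live B4: {r}→∅

Interference:
  a — {f,g}
  c — {r}
  f — {a,g,r}
  g — {a,f}
  r — {c,f}

N(r) = ["c", "f"]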